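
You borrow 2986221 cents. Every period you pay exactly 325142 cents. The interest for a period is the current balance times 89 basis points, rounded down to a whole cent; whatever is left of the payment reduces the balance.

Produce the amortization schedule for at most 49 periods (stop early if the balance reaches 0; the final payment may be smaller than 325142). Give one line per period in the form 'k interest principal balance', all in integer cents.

1. interest=⌊2986221·89/10000⌋=26577; principal=325142-26577=298565; balance=2986221-298565=2687656
2. interest=⌊2687656·89/10000⌋=23920; principal=325142-23920=301222; balance=2687656-301222=2386434
3. interest=⌊2386434·89/10000⌋=21239; principal=325142-21239=303903; balance=2386434-303903=2082531
4. interest=⌊2082531·89/10000⌋=18534; principal=325142-18534=306608; balance=2082531-306608=1775923
5. interest=⌊1775923·89/10000⌋=15805; principal=325142-15805=309337; balance=1775923-309337=1466586
6. interest=⌊1466586·89/10000⌋=13052; principal=325142-13052=312090; balance=1466586-312090=1154496
7. interest=⌊1154496·89/10000⌋=10275; principal=325142-10275=314867; balance=1154496-314867=839629
8. interest=⌊839629·89/10000⌋=7472; principal=325142-7472=317670; balance=839629-317670=521959
9. interest=⌊521959·89/10000⌋=4645; principal=325142-4645=320497; balance=521959-320497=201462
10. interest=⌊201462·89/10000⌋=1793; principal=min(325142-1793,201462)=201462; balance=201462-201462=0

1 26577 298565 2687656
2 23920 301222 2386434
3 21239 303903 2082531
4 18534 306608 1775923
5 15805 309337 1466586
6 13052 312090 1154496
7 10275 314867 839629
8 7472 317670 521959
9 4645 320497 201462
10 1793 201462 0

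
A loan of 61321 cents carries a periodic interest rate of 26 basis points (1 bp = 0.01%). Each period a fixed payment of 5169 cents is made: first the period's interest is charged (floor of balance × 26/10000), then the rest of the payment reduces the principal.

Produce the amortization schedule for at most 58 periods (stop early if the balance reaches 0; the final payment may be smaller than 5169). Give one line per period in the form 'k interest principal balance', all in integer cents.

1. interest=⌊61321·26/10000⌋=159; principal=5169-159=5010; balance=61321-5010=56311
2. interest=⌊56311·26/10000⌋=146; principal=5169-146=5023; balance=56311-5023=51288
3. interest=⌊51288·26/10000⌋=133; principal=5169-133=5036; balance=51288-5036=46252
4. interest=⌊46252·26/10000⌋=120; principal=5169-120=5049; balance=46252-5049=41203
5. interest=⌊41203·26/10000⌋=107; principal=5169-107=5062; balance=41203-5062=36141
6. interest=⌊36141·26/10000⌋=93; principal=5169-93=5076; balance=36141-5076=31065
7. interest=⌊31065·26/10000⌋=80; principal=5169-80=5089; balance=31065-5089=25976
8. interest=⌊25976·26/10000⌋=67; principal=5169-67=5102; balance=25976-5102=20874
9. interest=⌊20874·26/10000⌋=54; principal=5169-54=5115; balance=20874-5115=15759
10. interest=⌊15759·26/10000⌋=40; principal=5169-40=5129; balance=15759-5129=10630
11. interest=⌊10630·26/10000⌋=27; principal=5169-27=5142; balance=10630-5142=5488
12. interest=⌊5488·26/10000⌋=14; principal=5169-14=5155; balance=5488-5155=333
13. interest=⌊333·26/10000⌋=0; principal=min(5169-0,333)=333; balance=333-333=0

1 159 5010 56311
2 146 5023 51288
3 133 5036 46252
4 120 5049 41203
5 107 5062 36141
6 93 5076 31065
7 80 5089 25976
8 67 5102 20874
9 54 5115 15759
10 40 5129 10630
11 27 5142 5488
12 14 5155 333
13 0 333 0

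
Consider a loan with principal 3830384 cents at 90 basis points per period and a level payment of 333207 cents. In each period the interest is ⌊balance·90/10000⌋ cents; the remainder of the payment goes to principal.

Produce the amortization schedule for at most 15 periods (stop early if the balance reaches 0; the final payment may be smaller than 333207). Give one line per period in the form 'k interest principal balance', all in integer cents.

1. interest=⌊3830384·90/10000⌋=34473; principal=333207-34473=298734; balance=3830384-298734=3531650
2. interest=⌊3531650·90/10000⌋=31784; principal=333207-31784=301423; balance=3531650-301423=3230227
3. interest=⌊3230227·90/10000⌋=29072; principal=333207-29072=304135; balance=3230227-304135=2926092
4. interest=⌊2926092·90/10000⌋=26334; principal=333207-26334=306873; balance=2926092-306873=2619219
5. interest=⌊2619219·90/10000⌋=23572; principal=333207-23572=309635; balance=2619219-309635=2309584
6. interest=⌊2309584·90/10000⌋=20786; principal=333207-20786=312421; balance=2309584-312421=1997163
7. interest=⌊1997163·90/10000⌋=17974; principal=333207-17974=315233; balance=1997163-315233=1681930
8. interest=⌊1681930·90/10000⌋=15137; principal=333207-15137=318070; balance=1681930-318070=1363860
9. interest=⌊1363860·90/10000⌋=12274; principal=333207-12274=320933; balance=1363860-320933=1042927
10. interest=⌊1042927·90/10000⌋=9386; principal=333207-9386=323821; balance=1042927-323821=719106
11. interest=⌊719106·90/10000⌋=6471; principal=333207-6471=326736; balance=719106-326736=392370
12. interest=⌊392370·90/10000⌋=3531; principal=333207-3531=329676; balance=392370-329676=62694
13. interest=⌊62694·90/10000⌋=564; principal=min(333207-564,62694)=62694; balance=62694-62694=0

1 34473 298734 3531650
2 31784 301423 3230227
3 29072 304135 2926092
4 26334 306873 2619219
5 23572 309635 2309584
6 20786 312421 1997163
7 17974 315233 1681930
8 15137 318070 1363860
9 12274 320933 1042927
10 9386 323821 719106
11 6471 326736 392370
12 3531 329676 62694
13 564 62694 0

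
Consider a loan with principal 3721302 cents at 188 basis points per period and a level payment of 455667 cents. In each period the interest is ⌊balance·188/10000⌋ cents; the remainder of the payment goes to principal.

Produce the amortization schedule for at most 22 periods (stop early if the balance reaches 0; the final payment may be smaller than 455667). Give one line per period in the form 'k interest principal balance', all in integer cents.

1 69960 385707 3335595
2 62709 392958 2942637
3 55321 400346 2542291
4 47795 407872 2134419
5 40127 415540 1718879
6 32314 423353 1295526
7 24355 431312 864214
8 16247 439420 424794
9 7986 424794 0

1. interest=⌊3721302·188/10000⌋=69960; principal=455667-69960=385707; balance=3721302-385707=3335595
2. interest=⌊3335595·188/10000⌋=62709; principal=455667-62709=392958; balance=3335595-392958=2942637
3. interest=⌊2942637·188/10000⌋=55321; principal=455667-55321=400346; balance=2942637-400346=2542291
4. interest=⌊2542291·188/10000⌋=47795; principal=455667-47795=407872; balance=2542291-407872=2134419
5. interest=⌊2134419·188/10000⌋=40127; principal=455667-40127=415540; balance=2134419-415540=1718879
6. interest=⌊1718879·188/10000⌋=32314; principal=455667-32314=423353; balance=1718879-423353=1295526
7. interest=⌊1295526·188/10000⌋=24355; principal=455667-24355=431312; balance=1295526-431312=864214
8. interest=⌊864214·188/10000⌋=16247; principal=455667-16247=439420; balance=864214-439420=424794
9. interest=⌊424794·188/10000⌋=7986; principal=min(455667-7986,424794)=424794; balance=424794-424794=0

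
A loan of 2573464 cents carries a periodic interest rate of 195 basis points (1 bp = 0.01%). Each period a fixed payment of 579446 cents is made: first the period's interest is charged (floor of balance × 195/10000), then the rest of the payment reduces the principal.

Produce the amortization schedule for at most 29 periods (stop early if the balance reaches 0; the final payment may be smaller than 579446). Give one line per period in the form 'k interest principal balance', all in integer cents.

1. interest=⌊2573464·195/10000⌋=50182; principal=579446-50182=529264; balance=2573464-529264=2044200
2. interest=⌊2044200·195/10000⌋=39861; principal=579446-39861=539585; balance=2044200-539585=1504615
3. interest=⌊1504615·195/10000⌋=29339; principal=579446-29339=550107; balance=1504615-550107=954508
4. interest=⌊954508·195/10000⌋=18612; principal=579446-18612=560834; balance=954508-560834=393674
5. interest=⌊393674·195/10000⌋=7676; principal=min(579446-7676,393674)=393674; balance=393674-393674=0

1 50182 529264 2044200
2 39861 539585 1504615
3 29339 550107 954508
4 18612 560834 393674
5 7676 393674 0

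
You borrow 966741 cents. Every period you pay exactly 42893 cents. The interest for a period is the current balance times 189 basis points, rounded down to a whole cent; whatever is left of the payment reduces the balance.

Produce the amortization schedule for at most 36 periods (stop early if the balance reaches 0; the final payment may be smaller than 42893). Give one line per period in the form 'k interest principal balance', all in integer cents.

1. interest=⌊966741·189/10000⌋=18271; principal=42893-18271=24622; balance=966741-24622=942119
2. interest=⌊942119·189/10000⌋=17806; principal=42893-17806=25087; balance=942119-25087=917032
3. interest=⌊917032·189/10000⌋=17331; principal=42893-17331=25562; balance=917032-25562=891470
4. interest=⌊891470·189/10000⌋=16848; principal=42893-16848=26045; balance=891470-26045=865425
5. interest=⌊865425·189/10000⌋=16356; principal=42893-16356=26537; balance=865425-26537=838888
6. interest=⌊838888·189/10000⌋=15854; principal=42893-15854=27039; balance=838888-27039=811849
7. interest=⌊811849·189/10000⌋=15343; principal=42893-15343=27550; balance=811849-27550=784299
8. interest=⌊784299·189/10000⌋=14823; principal=42893-14823=28070; balance=784299-28070=756229
9. interest=⌊756229·189/10000⌋=14292; principal=42893-14292=28601; balance=756229-28601=727628
10. interest=⌊727628·189/10000⌋=13752; principal=42893-13752=29141; balance=727628-29141=698487
11. interest=⌊698487·189/10000⌋=13201; principal=42893-13201=29692; balance=698487-29692=668795
12. interest=⌊668795·189/10000⌋=12640; principal=42893-12640=30253; balance=668795-30253=638542
13. interest=⌊638542·189/10000⌋=12068; principal=42893-12068=30825; balance=638542-30825=607717
14. interest=⌊607717·189/10000⌋=11485; principal=42893-11485=31408; balance=607717-31408=576309
15. interest=⌊576309·189/10000⌋=10892; principal=42893-10892=32001; balance=576309-32001=544308
16. interest=⌊544308·189/10000⌋=10287; principal=42893-10287=32606; balance=544308-32606=511702
17. interest=⌊511702·189/10000⌋=9671; principal=42893-9671=33222; balance=511702-33222=478480
18. interest=⌊478480·189/10000⌋=9043; principal=42893-9043=33850; balance=478480-33850=444630
19. interest=⌊444630·189/10000⌋=8403; principal=42893-8403=34490; balance=444630-34490=410140
20. interest=⌊410140·189/10000⌋=7751; principal=42893-7751=35142; balance=410140-35142=374998
21. interest=⌊374998·189/10000⌋=7087; principal=42893-7087=35806; balance=374998-35806=339192
22. interest=⌊339192·189/10000⌋=6410; principal=42893-6410=36483; balance=339192-36483=302709
23. interest=⌊302709·189/10000⌋=5721; principal=42893-5721=37172; balance=302709-37172=265537
24. interest=⌊265537·189/10000⌋=5018; principal=42893-5018=37875; balance=265537-37875=227662
25. interest=⌊227662·189/10000⌋=4302; principal=42893-4302=38591; balance=227662-38591=189071
26. interest=⌊189071·189/10000⌋=3573; principal=42893-3573=39320; balance=189071-39320=149751
27. interest=⌊149751·189/10000⌋=2830; principal=42893-2830=40063; balance=149751-40063=109688
28. interest=⌊109688·189/10000⌋=2073; principal=42893-2073=40820; balance=109688-40820=68868
29. interest=⌊68868·189/10000⌋=1301; principal=42893-1301=41592; balance=68868-41592=27276
30. interest=⌊27276·189/10000⌋=515; principal=min(42893-515,27276)=27276; balance=27276-27276=0

1 18271 24622 942119
2 17806 25087 917032
3 17331 25562 891470
4 16848 26045 865425
5 16356 26537 838888
6 15854 27039 811849
7 15343 27550 784299
8 14823 28070 756229
9 14292 28601 727628
10 13752 29141 698487
11 13201 29692 668795
12 12640 30253 638542
13 12068 30825 607717
14 11485 31408 576309
15 10892 32001 544308
16 10287 32606 511702
17 9671 33222 478480
18 9043 33850 444630
19 8403 34490 410140
20 7751 35142 374998
21 7087 35806 339192
22 6410 36483 302709
23 5721 37172 265537
24 5018 37875 227662
25 4302 38591 189071
26 3573 39320 149751
27 2830 40063 109688
28 2073 40820 68868
29 1301 41592 27276
30 515 27276 0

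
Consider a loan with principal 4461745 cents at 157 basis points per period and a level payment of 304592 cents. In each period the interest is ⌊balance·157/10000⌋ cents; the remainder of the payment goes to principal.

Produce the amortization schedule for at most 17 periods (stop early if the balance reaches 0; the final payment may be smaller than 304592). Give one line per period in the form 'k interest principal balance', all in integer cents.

1 70049 234543 4227202
2 66367 238225 3988977
3 62626 241966 3747011
4 58828 245764 3501247
5 54969 249623 3251624
6 51050 253542 2998082
7 47069 257523 2740559
8 43026 261566 2478993
9 38920 265672 2213321
10 34749 269843 1943478
11 30512 274080 1669398
12 26209 278383 1391015
13 21838 282754 1108261
14 17399 287193 821068
15 12890 291702 529366
16 8311 296281 233085
17 3659 233085 0

1. interest=⌊4461745·157/10000⌋=70049; principal=304592-70049=234543; balance=4461745-234543=4227202
2. interest=⌊4227202·157/10000⌋=66367; principal=304592-66367=238225; balance=4227202-238225=3988977
3. interest=⌊3988977·157/10000⌋=62626; principal=304592-62626=241966; balance=3988977-241966=3747011
4. interest=⌊3747011·157/10000⌋=58828; principal=304592-58828=245764; balance=3747011-245764=3501247
5. interest=⌊3501247·157/10000⌋=54969; principal=304592-54969=249623; balance=3501247-249623=3251624
6. interest=⌊3251624·157/10000⌋=51050; principal=304592-51050=253542; balance=3251624-253542=2998082
7. interest=⌊2998082·157/10000⌋=47069; principal=304592-47069=257523; balance=2998082-257523=2740559
8. interest=⌊2740559·157/10000⌋=43026; principal=304592-43026=261566; balance=2740559-261566=2478993
9. interest=⌊2478993·157/10000⌋=38920; principal=304592-38920=265672; balance=2478993-265672=2213321
10. interest=⌊2213321·157/10000⌋=34749; principal=304592-34749=269843; balance=2213321-269843=1943478
11. interest=⌊1943478·157/10000⌋=30512; principal=304592-30512=274080; balance=1943478-274080=1669398
12. interest=⌊1669398·157/10000⌋=26209; principal=304592-26209=278383; balance=1669398-278383=1391015
13. interest=⌊1391015·157/10000⌋=21838; principal=304592-21838=282754; balance=1391015-282754=1108261
14. interest=⌊1108261·157/10000⌋=17399; principal=304592-17399=287193; balance=1108261-287193=821068
15. interest=⌊821068·157/10000⌋=12890; principal=304592-12890=291702; balance=821068-291702=529366
16. interest=⌊529366·157/10000⌋=8311; principal=304592-8311=296281; balance=529366-296281=233085
17. interest=⌊233085·157/10000⌋=3659; principal=min(304592-3659,233085)=233085; balance=233085-233085=0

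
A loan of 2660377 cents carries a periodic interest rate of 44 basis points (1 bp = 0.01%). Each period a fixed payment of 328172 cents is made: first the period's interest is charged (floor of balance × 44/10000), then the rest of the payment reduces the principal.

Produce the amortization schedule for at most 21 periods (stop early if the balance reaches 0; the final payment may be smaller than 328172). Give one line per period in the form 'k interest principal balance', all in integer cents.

1 11705 316467 2343910
2 10313 317859 2026051
3 8914 319258 1706793
4 7509 320663 1386130
5 6098 322074 1064056
6 4681 323491 740565
7 3258 324914 415651
8 1828 326344 89307
9 392 89307 0

1. interest=⌊2660377·44/10000⌋=11705; principal=328172-11705=316467; balance=2660377-316467=2343910
2. interest=⌊2343910·44/10000⌋=10313; principal=328172-10313=317859; balance=2343910-317859=2026051
3. interest=⌊2026051·44/10000⌋=8914; principal=328172-8914=319258; balance=2026051-319258=1706793
4. interest=⌊1706793·44/10000⌋=7509; principal=328172-7509=320663; balance=1706793-320663=1386130
5. interest=⌊1386130·44/10000⌋=6098; principal=328172-6098=322074; balance=1386130-322074=1064056
6. interest=⌊1064056·44/10000⌋=4681; principal=328172-4681=323491; balance=1064056-323491=740565
7. interest=⌊740565·44/10000⌋=3258; principal=328172-3258=324914; balance=740565-324914=415651
8. interest=⌊415651·44/10000⌋=1828; principal=328172-1828=326344; balance=415651-326344=89307
9. interest=⌊89307·44/10000⌋=392; principal=min(328172-392,89307)=89307; balance=89307-89307=0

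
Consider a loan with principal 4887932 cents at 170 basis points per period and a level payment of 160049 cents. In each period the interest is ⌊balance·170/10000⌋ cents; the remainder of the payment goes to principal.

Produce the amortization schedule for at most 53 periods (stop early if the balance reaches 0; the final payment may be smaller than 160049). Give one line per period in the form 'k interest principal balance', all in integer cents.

1. interest=⌊4887932·170/10000⌋=83094; principal=160049-83094=76955; balance=4887932-76955=4810977
2. interest=⌊4810977·170/10000⌋=81786; principal=160049-81786=78263; balance=4810977-78263=4732714
3. interest=⌊4732714·170/10000⌋=80456; principal=160049-80456=79593; balance=4732714-79593=4653121
4. interest=⌊4653121·170/10000⌋=79103; principal=160049-79103=80946; balance=4653121-80946=4572175
5. interest=⌊4572175·170/10000⌋=77726; principal=160049-77726=82323; balance=4572175-82323=4489852
6. interest=⌊4489852·170/10000⌋=76327; principal=160049-76327=83722; balance=4489852-83722=4406130
7. interest=⌊4406130·170/10000⌋=74904; principal=160049-74904=85145; balance=4406130-85145=4320985
8. interest=⌊4320985·170/10000⌋=73456; principal=160049-73456=86593; balance=4320985-86593=4234392
9. interest=⌊4234392·170/10000⌋=71984; principal=160049-71984=88065; balance=4234392-88065=4146327
10. interest=⌊4146327·170/10000⌋=70487; principal=160049-70487=89562; balance=4146327-89562=4056765
11. interest=⌊4056765·170/10000⌋=68965; principal=160049-68965=91084; balance=4056765-91084=3965681
12. interest=⌊3965681·170/10000⌋=67416; principal=160049-67416=92633; balance=3965681-92633=3873048
13. interest=⌊3873048·170/10000⌋=65841; principal=160049-65841=94208; balance=3873048-94208=3778840
14. interest=⌊3778840·170/10000⌋=64240; principal=160049-64240=95809; balance=3778840-95809=3683031
15. interest=⌊3683031·170/10000⌋=62611; principal=160049-62611=97438; balance=3683031-97438=3585593
16. interest=⌊3585593·170/10000⌋=60955; principal=160049-60955=99094; balance=3585593-99094=3486499
17. interest=⌊3486499·170/10000⌋=59270; principal=160049-59270=100779; balance=3486499-100779=3385720
18. interest=⌊3385720·170/10000⌋=57557; principal=160049-57557=102492; balance=3385720-102492=3283228
19. interest=⌊3283228·170/10000⌋=55814; principal=160049-55814=104235; balance=3283228-104235=3178993
20. interest=⌊3178993·170/10000⌋=54042; principal=160049-54042=106007; balance=3178993-106007=3072986
21. interest=⌊3072986·170/10000⌋=52240; principal=160049-52240=107809; balance=3072986-107809=2965177
22. interest=⌊2965177·170/10000⌋=50408; principal=160049-50408=109641; balance=2965177-109641=2855536
23. interest=⌊2855536·170/10000⌋=48544; principal=160049-48544=111505; balance=2855536-111505=2744031
24. interest=⌊2744031·170/10000⌋=46648; principal=160049-46648=113401; balance=2744031-113401=2630630
25. interest=⌊2630630·170/10000⌋=44720; principal=160049-44720=115329; balance=2630630-115329=2515301
26. interest=⌊2515301·170/10000⌋=42760; principal=160049-42760=117289; balance=2515301-117289=2398012
27. interest=⌊2398012·170/10000⌋=40766; principal=160049-40766=119283; balance=2398012-119283=2278729
28. interest=⌊2278729·170/10000⌋=38738; principal=160049-38738=121311; balance=2278729-121311=2157418
29. interest=⌊2157418·170/10000⌋=36676; principal=160049-36676=123373; balance=2157418-123373=2034045
30. interest=⌊2034045·170/10000⌋=34578; principal=160049-34578=125471; balance=2034045-125471=1908574
31. interest=⌊1908574·170/10000⌋=32445; principal=160049-32445=127604; balance=1908574-127604=1780970
32. interest=⌊1780970·170/10000⌋=30276; principal=160049-30276=129773; balance=1780970-129773=1651197
33. interest=⌊1651197·170/10000⌋=28070; principal=160049-28070=131979; balance=1651197-131979=1519218
34. interest=⌊1519218·170/10000⌋=25826; principal=160049-25826=134223; balance=1519218-134223=1384995
35. interest=⌊1384995·170/10000⌋=23544; principal=160049-23544=136505; balance=1384995-136505=1248490
36. interest=⌊1248490·170/10000⌋=21224; principal=160049-21224=138825; balance=1248490-138825=1109665
37. interest=⌊1109665·170/10000⌋=18864; principal=160049-18864=141185; balance=1109665-141185=968480
38. interest=⌊968480·170/10000⌋=16464; principal=160049-16464=143585; balance=968480-143585=824895
39. interest=⌊824895·170/10000⌋=14023; principal=160049-14023=146026; balance=824895-146026=678869
40. interest=⌊678869·170/10000⌋=11540; principal=160049-11540=148509; balance=678869-148509=530360
41. interest=⌊530360·170/10000⌋=9016; principal=160049-9016=151033; balance=530360-151033=379327
42. interest=⌊379327·170/10000⌋=6448; principal=160049-6448=153601; balance=379327-153601=225726
43. interest=⌊225726·170/10000⌋=3837; principal=160049-3837=156212; balance=225726-156212=69514
44. interest=⌊69514·170/10000⌋=1181; principal=min(160049-1181,69514)=69514; balance=69514-69514=0

1 83094 76955 4810977
2 81786 78263 4732714
3 80456 79593 4653121
4 79103 80946 4572175
5 77726 82323 4489852
6 76327 83722 4406130
7 74904 85145 4320985
8 73456 86593 4234392
9 71984 88065 4146327
10 70487 89562 4056765
11 68965 91084 3965681
12 67416 92633 3873048
13 65841 94208 3778840
14 64240 95809 3683031
15 62611 97438 3585593
16 60955 99094 3486499
17 59270 100779 3385720
18 57557 102492 3283228
19 55814 104235 3178993
20 54042 106007 3072986
21 52240 107809 2965177
22 50408 109641 2855536
23 48544 111505 2744031
24 46648 113401 2630630
25 44720 115329 2515301
26 42760 117289 2398012
27 40766 119283 2278729
28 38738 121311 2157418
29 36676 123373 2034045
30 34578 125471 1908574
31 32445 127604 1780970
32 30276 129773 1651197
33 28070 131979 1519218
34 25826 134223 1384995
35 23544 136505 1248490
36 21224 138825 1109665
37 18864 141185 968480
38 16464 143585 824895
39 14023 146026 678869
40 11540 148509 530360
41 9016 151033 379327
42 6448 153601 225726
43 3837 156212 69514
44 1181 69514 0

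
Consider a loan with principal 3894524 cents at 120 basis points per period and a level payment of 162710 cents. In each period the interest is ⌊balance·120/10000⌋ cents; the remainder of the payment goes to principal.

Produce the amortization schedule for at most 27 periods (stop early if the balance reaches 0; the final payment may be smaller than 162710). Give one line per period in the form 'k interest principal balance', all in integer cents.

1. interest=⌊3894524·120/10000⌋=46734; principal=162710-46734=115976; balance=3894524-115976=3778548
2. interest=⌊3778548·120/10000⌋=45342; principal=162710-45342=117368; balance=3778548-117368=3661180
3. interest=⌊3661180·120/10000⌋=43934; principal=162710-43934=118776; balance=3661180-118776=3542404
4. interest=⌊3542404·120/10000⌋=42508; principal=162710-42508=120202; balance=3542404-120202=3422202
5. interest=⌊3422202·120/10000⌋=41066; principal=162710-41066=121644; balance=3422202-121644=3300558
6. interest=⌊3300558·120/10000⌋=39606; principal=162710-39606=123104; balance=3300558-123104=3177454
7. interest=⌊3177454·120/10000⌋=38129; principal=162710-38129=124581; balance=3177454-124581=3052873
8. interest=⌊3052873·120/10000⌋=36634; principal=162710-36634=126076; balance=3052873-126076=2926797
9. interest=⌊2926797·120/10000⌋=35121; principal=162710-35121=127589; balance=2926797-127589=2799208
10. interest=⌊2799208·120/10000⌋=33590; principal=162710-33590=129120; balance=2799208-129120=2670088
11. interest=⌊2670088·120/10000⌋=32041; principal=162710-32041=130669; balance=2670088-130669=2539419
12. interest=⌊2539419·120/10000⌋=30473; principal=162710-30473=132237; balance=2539419-132237=2407182
13. interest=⌊2407182·120/10000⌋=28886; principal=162710-28886=133824; balance=2407182-133824=2273358
14. interest=⌊2273358·120/10000⌋=27280; principal=162710-27280=135430; balance=2273358-135430=2137928
15. interest=⌊2137928·120/10000⌋=25655; principal=162710-25655=137055; balance=2137928-137055=2000873
16. interest=⌊2000873·120/10000⌋=24010; principal=162710-24010=138700; balance=2000873-138700=1862173
17. interest=⌊1862173·120/10000⌋=22346; principal=162710-22346=140364; balance=1862173-140364=1721809
18. interest=⌊1721809·120/10000⌋=20661; principal=162710-20661=142049; balance=1721809-142049=1579760
19. interest=⌊1579760·120/10000⌋=18957; principal=162710-18957=143753; balance=1579760-143753=1436007
20. interest=⌊1436007·120/10000⌋=17232; principal=162710-17232=145478; balance=1436007-145478=1290529
21. interest=⌊1290529·120/10000⌋=15486; principal=162710-15486=147224; balance=1290529-147224=1143305
22. interest=⌊1143305·120/10000⌋=13719; principal=162710-13719=148991; balance=1143305-148991=994314
23. interest=⌊994314·120/10000⌋=11931; principal=162710-11931=150779; balance=994314-150779=843535
24. interest=⌊843535·120/10000⌋=10122; principal=162710-10122=152588; balance=843535-152588=690947
25. interest=⌊690947·120/10000⌋=8291; principal=162710-8291=154419; balance=690947-154419=536528
26. interest=⌊536528·120/10000⌋=6438; principal=162710-6438=156272; balance=536528-156272=380256
27. interest=⌊380256·120/10000⌋=4563; principal=162710-4563=158147; balance=380256-158147=222109

1 46734 115976 3778548
2 45342 117368 3661180
3 43934 118776 3542404
4 42508 120202 3422202
5 41066 121644 3300558
6 39606 123104 3177454
7 38129 124581 3052873
8 36634 126076 2926797
9 35121 127589 2799208
10 33590 129120 2670088
11 32041 130669 2539419
12 30473 132237 2407182
13 28886 133824 2273358
14 27280 135430 2137928
15 25655 137055 2000873
16 24010 138700 1862173
17 22346 140364 1721809
18 20661 142049 1579760
19 18957 143753 1436007
20 17232 145478 1290529
21 15486 147224 1143305
22 13719 148991 994314
23 11931 150779 843535
24 10122 152588 690947
25 8291 154419 536528
26 6438 156272 380256
27 4563 158147 222109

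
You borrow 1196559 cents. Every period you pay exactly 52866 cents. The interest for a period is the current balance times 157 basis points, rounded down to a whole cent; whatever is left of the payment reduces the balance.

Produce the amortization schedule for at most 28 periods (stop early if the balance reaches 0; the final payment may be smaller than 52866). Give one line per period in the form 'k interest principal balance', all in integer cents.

1. interest=⌊1196559·157/10000⌋=18785; principal=52866-18785=34081; balance=1196559-34081=1162478
2. interest=⌊1162478·157/10000⌋=18250; principal=52866-18250=34616; balance=1162478-34616=1127862
3. interest=⌊1127862·157/10000⌋=17707; principal=52866-17707=35159; balance=1127862-35159=1092703
4. interest=⌊1092703·157/10000⌋=17155; principal=52866-17155=35711; balance=1092703-35711=1056992
5. interest=⌊1056992·157/10000⌋=16594; principal=52866-16594=36272; balance=1056992-36272=1020720
6. interest=⌊1020720·157/10000⌋=16025; principal=52866-16025=36841; balance=1020720-36841=983879
7. interest=⌊983879·157/10000⌋=15446; principal=52866-15446=37420; balance=983879-37420=946459
8. interest=⌊946459·157/10000⌋=14859; principal=52866-14859=38007; balance=946459-38007=908452
9. interest=⌊908452·157/10000⌋=14262; principal=52866-14262=38604; balance=908452-38604=869848
10. interest=⌊869848·157/10000⌋=13656; principal=52866-13656=39210; balance=869848-39210=830638
11. interest=⌊830638·157/10000⌋=13041; principal=52866-13041=39825; balance=830638-39825=790813
12. interest=⌊790813·157/10000⌋=12415; principal=52866-12415=40451; balance=790813-40451=750362
13. interest=⌊750362·157/10000⌋=11780; principal=52866-11780=41086; balance=750362-41086=709276
14. interest=⌊709276·157/10000⌋=11135; principal=52866-11135=41731; balance=709276-41731=667545
15. interest=⌊667545·157/10000⌋=10480; principal=52866-10480=42386; balance=667545-42386=625159
16. interest=⌊625159·157/10000⌋=9814; principal=52866-9814=43052; balance=625159-43052=582107
17. interest=⌊582107·157/10000⌋=9139; principal=52866-9139=43727; balance=582107-43727=538380
18. interest=⌊538380·157/10000⌋=8452; principal=52866-8452=44414; balance=538380-44414=493966
19. interest=⌊493966·157/10000⌋=7755; principal=52866-7755=45111; balance=493966-45111=448855
20. interest=⌊448855·157/10000⌋=7047; principal=52866-7047=45819; balance=448855-45819=403036
21. interest=⌊403036·157/10000⌋=6327; principal=52866-6327=46539; balance=403036-46539=356497
22. interest=⌊356497·157/10000⌋=5597; principal=52866-5597=47269; balance=356497-47269=309228
23. interest=⌊309228·157/10000⌋=4854; principal=52866-4854=48012; balance=309228-48012=261216
24. interest=⌊261216·157/10000⌋=4101; principal=52866-4101=48765; balance=261216-48765=212451
25. interest=⌊212451·157/10000⌋=3335; principal=52866-3335=49531; balance=212451-49531=162920
26. interest=⌊162920·157/10000⌋=2557; principal=52866-2557=50309; balance=162920-50309=112611
27. interest=⌊112611·157/10000⌋=1767; principal=52866-1767=51099; balance=112611-51099=61512
28. interest=⌊61512·157/10000⌋=965; principal=52866-965=51901; balance=61512-51901=9611

1 18785 34081 1162478
2 18250 34616 1127862
3 17707 35159 1092703
4 17155 35711 1056992
5 16594 36272 1020720
6 16025 36841 983879
7 15446 37420 946459
8 14859 38007 908452
9 14262 38604 869848
10 13656 39210 830638
11 13041 39825 790813
12 12415 40451 750362
13 11780 41086 709276
14 11135 41731 667545
15 10480 42386 625159
16 9814 43052 582107
17 9139 43727 538380
18 8452 44414 493966
19 7755 45111 448855
20 7047 45819 403036
21 6327 46539 356497
22 5597 47269 309228
23 4854 48012 261216
24 4101 48765 212451
25 3335 49531 162920
26 2557 50309 112611
27 1767 51099 61512
28 965 51901 9611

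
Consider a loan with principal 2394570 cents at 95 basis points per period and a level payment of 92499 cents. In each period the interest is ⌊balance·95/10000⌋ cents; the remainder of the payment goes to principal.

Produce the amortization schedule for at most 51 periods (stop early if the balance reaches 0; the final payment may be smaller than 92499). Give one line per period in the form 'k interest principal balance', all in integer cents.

1. interest=⌊2394570·95/10000⌋=22748; principal=92499-22748=69751; balance=2394570-69751=2324819
2. interest=⌊2324819·95/10000⌋=22085; principal=92499-22085=70414; balance=2324819-70414=2254405
3. interest=⌊2254405·95/10000⌋=21416; principal=92499-21416=71083; balance=2254405-71083=2183322
4. interest=⌊2183322·95/10000⌋=20741; principal=92499-20741=71758; balance=2183322-71758=2111564
5. interest=⌊2111564·95/10000⌋=20059; principal=92499-20059=72440; balance=2111564-72440=2039124
6. interest=⌊2039124·95/10000⌋=19371; principal=92499-19371=73128; balance=2039124-73128=1965996
7. interest=⌊1965996·95/10000⌋=18676; principal=92499-18676=73823; balance=1965996-73823=1892173
8. interest=⌊1892173·95/10000⌋=17975; principal=92499-17975=74524; balance=1892173-74524=1817649
9. interest=⌊1817649·95/10000⌋=17267; principal=92499-17267=75232; balance=1817649-75232=1742417
10. interest=⌊1742417·95/10000⌋=16552; principal=92499-16552=75947; balance=1742417-75947=1666470
11. interest=⌊1666470·95/10000⌋=15831; principal=92499-15831=76668; balance=1666470-76668=1589802
12. interest=⌊1589802·95/10000⌋=15103; principal=92499-15103=77396; balance=1589802-77396=1512406
13. interest=⌊1512406·95/10000⌋=14367; principal=92499-14367=78132; balance=1512406-78132=1434274
14. interest=⌊1434274·95/10000⌋=13625; principal=92499-13625=78874; balance=1434274-78874=1355400
15. interest=⌊1355400·95/10000⌋=12876; principal=92499-12876=79623; balance=1355400-79623=1275777
16. interest=⌊1275777·95/10000⌋=12119; principal=92499-12119=80380; balance=1275777-80380=1195397
17. interest=⌊1195397·95/10000⌋=11356; principal=92499-11356=81143; balance=1195397-81143=1114254
18. interest=⌊1114254·95/10000⌋=10585; principal=92499-10585=81914; balance=1114254-81914=1032340
19. interest=⌊1032340·95/10000⌋=9807; principal=92499-9807=82692; balance=1032340-82692=949648
20. interest=⌊949648·95/10000⌋=9021; principal=92499-9021=83478; balance=949648-83478=866170
21. interest=⌊866170·95/10000⌋=8228; principal=92499-8228=84271; balance=866170-84271=781899
22. interest=⌊781899·95/10000⌋=7428; principal=92499-7428=85071; balance=781899-85071=696828
23. interest=⌊696828·95/10000⌋=6619; principal=92499-6619=85880; balance=696828-85880=610948
24. interest=⌊610948·95/10000⌋=5804; principal=92499-5804=86695; balance=610948-86695=524253
25. interest=⌊524253·95/10000⌋=4980; principal=92499-4980=87519; balance=524253-87519=436734
26. interest=⌊436734·95/10000⌋=4148; principal=92499-4148=88351; balance=436734-88351=348383
27. interest=⌊348383·95/10000⌋=3309; principal=92499-3309=89190; balance=348383-89190=259193
28. interest=⌊259193·95/10000⌋=2462; principal=92499-2462=90037; balance=259193-90037=169156
29. interest=⌊169156·95/10000⌋=1606; principal=92499-1606=90893; balance=169156-90893=78263
30. interest=⌊78263·95/10000⌋=743; principal=min(92499-743,78263)=78263; balance=78263-78263=0

1 22748 69751 2324819
2 22085 70414 2254405
3 21416 71083 2183322
4 20741 71758 2111564
5 20059 72440 2039124
6 19371 73128 1965996
7 18676 73823 1892173
8 17975 74524 1817649
9 17267 75232 1742417
10 16552 75947 1666470
11 15831 76668 1589802
12 15103 77396 1512406
13 14367 78132 1434274
14 13625 78874 1355400
15 12876 79623 1275777
16 12119 80380 1195397
17 11356 81143 1114254
18 10585 81914 1032340
19 9807 82692 949648
20 9021 83478 866170
21 8228 84271 781899
22 7428 85071 696828
23 6619 85880 610948
24 5804 86695 524253
25 4980 87519 436734
26 4148 88351 348383
27 3309 89190 259193
28 2462 90037 169156
29 1606 90893 78263
30 743 78263 0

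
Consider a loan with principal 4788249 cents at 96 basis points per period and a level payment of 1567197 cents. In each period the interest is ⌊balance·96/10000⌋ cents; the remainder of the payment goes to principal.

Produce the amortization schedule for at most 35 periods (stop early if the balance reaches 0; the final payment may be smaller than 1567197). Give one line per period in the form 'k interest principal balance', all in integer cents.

1. interest=⌊4788249·96/10000⌋=45967; principal=1567197-45967=1521230; balance=4788249-1521230=3267019
2. interest=⌊3267019·96/10000⌋=31363; principal=1567197-31363=1535834; balance=3267019-1535834=1731185
3. interest=⌊1731185·96/10000⌋=16619; principal=1567197-16619=1550578; balance=1731185-1550578=180607
4. interest=⌊180607·96/10000⌋=1733; principal=min(1567197-1733,180607)=180607; balance=180607-180607=0

1 45967 1521230 3267019
2 31363 1535834 1731185
3 16619 1550578 180607
4 1733 180607 0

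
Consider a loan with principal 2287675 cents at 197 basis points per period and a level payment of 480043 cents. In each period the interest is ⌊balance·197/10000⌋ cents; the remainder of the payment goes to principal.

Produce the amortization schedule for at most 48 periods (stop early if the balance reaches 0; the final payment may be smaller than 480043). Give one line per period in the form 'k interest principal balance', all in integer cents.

1 45067 434976 1852699
2 36498 443545 1409154
3 27760 452283 956871
4 18850 461193 495678
5 9764 470279 25399
6 500 25399 0

1. interest=⌊2287675·197/10000⌋=45067; principal=480043-45067=434976; balance=2287675-434976=1852699
2. interest=⌊1852699·197/10000⌋=36498; principal=480043-36498=443545; balance=1852699-443545=1409154
3. interest=⌊1409154·197/10000⌋=27760; principal=480043-27760=452283; balance=1409154-452283=956871
4. interest=⌊956871·197/10000⌋=18850; principal=480043-18850=461193; balance=956871-461193=495678
5. interest=⌊495678·197/10000⌋=9764; principal=480043-9764=470279; balance=495678-470279=25399
6. interest=⌊25399·197/10000⌋=500; principal=min(480043-500,25399)=25399; balance=25399-25399=0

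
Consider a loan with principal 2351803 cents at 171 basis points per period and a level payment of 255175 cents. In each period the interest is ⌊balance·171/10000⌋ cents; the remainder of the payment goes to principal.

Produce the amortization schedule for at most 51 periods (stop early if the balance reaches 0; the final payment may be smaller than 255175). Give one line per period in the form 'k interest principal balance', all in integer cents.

1. interest=⌊2351803·171/10000⌋=40215; principal=255175-40215=214960; balance=2351803-214960=2136843
2. interest=⌊2136843·171/10000⌋=36540; principal=255175-36540=218635; balance=2136843-218635=1918208
3. interest=⌊1918208·171/10000⌋=32801; principal=255175-32801=222374; balance=1918208-222374=1695834
4. interest=⌊1695834·171/10000⌋=28998; principal=255175-28998=226177; balance=1695834-226177=1469657
5. interest=⌊1469657·171/10000⌋=25131; principal=255175-25131=230044; balance=1469657-230044=1239613
6. interest=⌊1239613·171/10000⌋=21197; principal=255175-21197=233978; balance=1239613-233978=1005635
7. interest=⌊1005635·171/10000⌋=17196; principal=255175-17196=237979; balance=1005635-237979=767656
8. interest=⌊767656·171/10000⌋=13126; principal=255175-13126=242049; balance=767656-242049=525607
9. interest=⌊525607·171/10000⌋=8987; principal=255175-8987=246188; balance=525607-246188=279419
10. interest=⌊279419·171/10000⌋=4778; principal=255175-4778=250397; balance=279419-250397=29022
11. interest=⌊29022·171/10000⌋=496; principal=min(255175-496,29022)=29022; balance=29022-29022=0

1 40215 214960 2136843
2 36540 218635 1918208
3 32801 222374 1695834
4 28998 226177 1469657
5 25131 230044 1239613
6 21197 233978 1005635
7 17196 237979 767656
8 13126 242049 525607
9 8987 246188 279419
10 4778 250397 29022
11 496 29022 0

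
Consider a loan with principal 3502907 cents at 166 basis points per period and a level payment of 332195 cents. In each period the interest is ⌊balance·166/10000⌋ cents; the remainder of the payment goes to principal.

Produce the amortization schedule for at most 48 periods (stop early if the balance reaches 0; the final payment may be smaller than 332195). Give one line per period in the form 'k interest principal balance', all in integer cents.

1. interest=⌊3502907·166/10000⌋=58148; principal=332195-58148=274047; balance=3502907-274047=3228860
2. interest=⌊3228860·166/10000⌋=53599; principal=332195-53599=278596; balance=3228860-278596=2950264
3. interest=⌊2950264·166/10000⌋=48974; principal=332195-48974=283221; balance=2950264-283221=2667043
4. interest=⌊2667043·166/10000⌋=44272; principal=332195-44272=287923; balance=2667043-287923=2379120
5. interest=⌊2379120·166/10000⌋=39493; principal=332195-39493=292702; balance=2379120-292702=2086418
6. interest=⌊2086418·166/10000⌋=34634; principal=332195-34634=297561; balance=2086418-297561=1788857
7. interest=⌊1788857·166/10000⌋=29695; principal=332195-29695=302500; balance=1788857-302500=1486357
8. interest=⌊1486357·166/10000⌋=24673; principal=332195-24673=307522; balance=1486357-307522=1178835
9. interest=⌊1178835·166/10000⌋=19568; principal=332195-19568=312627; balance=1178835-312627=866208
10. interest=⌊866208·166/10000⌋=14379; principal=332195-14379=317816; balance=866208-317816=548392
11. interest=⌊548392·166/10000⌋=9103; principal=332195-9103=323092; balance=548392-323092=225300
12. interest=⌊225300·166/10000⌋=3739; principal=min(332195-3739,225300)=225300; balance=225300-225300=0

1 58148 274047 3228860
2 53599 278596 2950264
3 48974 283221 2667043
4 44272 287923 2379120
5 39493 292702 2086418
6 34634 297561 1788857
7 29695 302500 1486357
8 24673 307522 1178835
9 19568 312627 866208
10 14379 317816 548392
11 9103 323092 225300
12 3739 225300 0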